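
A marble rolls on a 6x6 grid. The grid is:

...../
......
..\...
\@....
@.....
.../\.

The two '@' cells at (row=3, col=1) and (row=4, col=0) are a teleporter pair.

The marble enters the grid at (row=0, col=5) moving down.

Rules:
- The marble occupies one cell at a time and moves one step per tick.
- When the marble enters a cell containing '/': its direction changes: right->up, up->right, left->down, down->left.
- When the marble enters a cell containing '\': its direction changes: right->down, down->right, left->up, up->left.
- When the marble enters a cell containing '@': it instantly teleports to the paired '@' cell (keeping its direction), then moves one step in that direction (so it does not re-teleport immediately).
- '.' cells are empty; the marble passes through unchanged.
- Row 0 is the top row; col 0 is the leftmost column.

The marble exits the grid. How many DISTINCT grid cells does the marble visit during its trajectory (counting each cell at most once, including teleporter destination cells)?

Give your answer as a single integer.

Answer: 6

Derivation:
Step 1: enter (0,5), '/' deflects down->left, move left to (0,4)
Step 2: enter (0,4), '.' pass, move left to (0,3)
Step 3: enter (0,3), '.' pass, move left to (0,2)
Step 4: enter (0,2), '.' pass, move left to (0,1)
Step 5: enter (0,1), '.' pass, move left to (0,0)
Step 6: enter (0,0), '.' pass, move left to (0,-1)
Step 7: at (0,-1) — EXIT via left edge, pos 0
Distinct cells visited: 6 (path length 6)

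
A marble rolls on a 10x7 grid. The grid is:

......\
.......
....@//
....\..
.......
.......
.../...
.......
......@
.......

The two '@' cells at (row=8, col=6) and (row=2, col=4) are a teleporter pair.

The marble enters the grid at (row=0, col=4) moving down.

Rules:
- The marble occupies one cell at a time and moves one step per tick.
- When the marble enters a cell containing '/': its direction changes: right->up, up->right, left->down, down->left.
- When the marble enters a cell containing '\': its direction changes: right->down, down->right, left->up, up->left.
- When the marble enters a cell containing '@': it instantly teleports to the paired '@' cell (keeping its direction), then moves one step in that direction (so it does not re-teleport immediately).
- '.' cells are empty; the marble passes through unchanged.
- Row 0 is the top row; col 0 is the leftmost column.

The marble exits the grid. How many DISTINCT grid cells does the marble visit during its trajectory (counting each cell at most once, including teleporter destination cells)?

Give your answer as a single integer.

Step 1: enter (0,4), '.' pass, move down to (1,4)
Step 2: enter (1,4), '.' pass, move down to (2,4)
Step 3: enter (2,4), '@' teleport (2,4)->(8,6), also enter (8,6), move down to (9,6)
Step 4: enter (9,6), '.' pass, move down to (10,6)
Step 5: at (10,6) — EXIT via bottom edge, pos 6
Distinct cells visited: 5 (path length 5)

Answer: 5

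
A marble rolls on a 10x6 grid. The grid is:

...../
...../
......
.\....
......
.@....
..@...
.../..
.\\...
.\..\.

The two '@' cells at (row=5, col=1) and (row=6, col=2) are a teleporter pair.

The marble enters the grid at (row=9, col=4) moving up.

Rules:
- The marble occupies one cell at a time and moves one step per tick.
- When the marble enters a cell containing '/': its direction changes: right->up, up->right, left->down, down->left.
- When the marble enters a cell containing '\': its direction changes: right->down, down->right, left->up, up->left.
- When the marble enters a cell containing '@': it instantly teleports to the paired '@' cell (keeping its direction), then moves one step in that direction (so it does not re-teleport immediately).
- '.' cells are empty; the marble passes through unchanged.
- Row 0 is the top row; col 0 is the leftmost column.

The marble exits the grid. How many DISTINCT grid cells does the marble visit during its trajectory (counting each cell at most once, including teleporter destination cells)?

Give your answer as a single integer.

Step 1: enter (9,4), '\' deflects up->left, move left to (9,3)
Step 2: enter (9,3), '.' pass, move left to (9,2)
Step 3: enter (9,2), '.' pass, move left to (9,1)
Step 4: enter (9,1), '\' deflects left->up, move up to (8,1)
Step 5: enter (8,1), '\' deflects up->left, move left to (8,0)
Step 6: enter (8,0), '.' pass, move left to (8,-1)
Step 7: at (8,-1) — EXIT via left edge, pos 8
Distinct cells visited: 6 (path length 6)

Answer: 6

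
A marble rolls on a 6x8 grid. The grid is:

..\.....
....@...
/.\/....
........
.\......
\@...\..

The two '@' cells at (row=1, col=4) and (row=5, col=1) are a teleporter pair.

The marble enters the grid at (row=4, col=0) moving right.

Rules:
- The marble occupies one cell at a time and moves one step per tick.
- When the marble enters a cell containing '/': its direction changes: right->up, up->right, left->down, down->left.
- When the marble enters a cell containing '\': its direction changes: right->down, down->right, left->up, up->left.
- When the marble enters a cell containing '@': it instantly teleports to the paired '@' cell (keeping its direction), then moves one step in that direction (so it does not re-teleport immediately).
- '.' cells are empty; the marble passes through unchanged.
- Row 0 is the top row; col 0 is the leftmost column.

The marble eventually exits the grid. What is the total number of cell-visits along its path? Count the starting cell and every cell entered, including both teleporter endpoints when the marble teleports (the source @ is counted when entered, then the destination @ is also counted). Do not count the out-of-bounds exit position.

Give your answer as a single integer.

Answer: 8

Derivation:
Step 1: enter (4,0), '.' pass, move right to (4,1)
Step 2: enter (4,1), '\' deflects right->down, move down to (5,1)
Step 3: enter (5,1), '@' teleport (5,1)->(1,4), also enter (1,4), move down to (2,4)
Step 4: enter (2,4), '.' pass, move down to (3,4)
Step 5: enter (3,4), '.' pass, move down to (4,4)
Step 6: enter (4,4), '.' pass, move down to (5,4)
Step 7: enter (5,4), '.' pass, move down to (6,4)
Step 8: at (6,4) — EXIT via bottom edge, pos 4
Path length (cell visits): 8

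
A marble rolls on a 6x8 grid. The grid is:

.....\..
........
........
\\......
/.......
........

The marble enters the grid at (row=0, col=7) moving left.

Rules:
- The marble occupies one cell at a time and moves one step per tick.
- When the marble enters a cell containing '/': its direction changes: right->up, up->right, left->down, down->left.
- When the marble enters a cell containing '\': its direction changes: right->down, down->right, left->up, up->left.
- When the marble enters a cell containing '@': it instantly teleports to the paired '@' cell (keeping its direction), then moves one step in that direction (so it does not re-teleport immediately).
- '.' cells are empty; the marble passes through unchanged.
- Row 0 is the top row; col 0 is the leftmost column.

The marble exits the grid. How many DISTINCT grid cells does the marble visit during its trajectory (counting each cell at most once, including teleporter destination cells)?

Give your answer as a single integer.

Answer: 3

Derivation:
Step 1: enter (0,7), '.' pass, move left to (0,6)
Step 2: enter (0,6), '.' pass, move left to (0,5)
Step 3: enter (0,5), '\' deflects left->up, move up to (-1,5)
Step 4: at (-1,5) — EXIT via top edge, pos 5
Distinct cells visited: 3 (path length 3)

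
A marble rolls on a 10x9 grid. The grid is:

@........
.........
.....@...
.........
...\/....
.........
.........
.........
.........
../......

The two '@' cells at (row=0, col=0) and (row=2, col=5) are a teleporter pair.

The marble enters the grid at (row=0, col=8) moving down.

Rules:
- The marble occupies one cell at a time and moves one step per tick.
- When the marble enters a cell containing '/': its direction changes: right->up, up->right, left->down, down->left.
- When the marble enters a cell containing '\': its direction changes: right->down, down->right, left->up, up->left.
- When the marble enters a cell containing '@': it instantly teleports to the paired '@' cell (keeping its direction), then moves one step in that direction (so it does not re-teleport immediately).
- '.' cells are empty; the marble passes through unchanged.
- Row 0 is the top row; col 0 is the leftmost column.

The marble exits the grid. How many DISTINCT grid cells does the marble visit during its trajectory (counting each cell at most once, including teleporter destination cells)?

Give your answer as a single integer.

Answer: 10

Derivation:
Step 1: enter (0,8), '.' pass, move down to (1,8)
Step 2: enter (1,8), '.' pass, move down to (2,8)
Step 3: enter (2,8), '.' pass, move down to (3,8)
Step 4: enter (3,8), '.' pass, move down to (4,8)
Step 5: enter (4,8), '.' pass, move down to (5,8)
Step 6: enter (5,8), '.' pass, move down to (6,8)
Step 7: enter (6,8), '.' pass, move down to (7,8)
Step 8: enter (7,8), '.' pass, move down to (8,8)
Step 9: enter (8,8), '.' pass, move down to (9,8)
Step 10: enter (9,8), '.' pass, move down to (10,8)
Step 11: at (10,8) — EXIT via bottom edge, pos 8
Distinct cells visited: 10 (path length 10)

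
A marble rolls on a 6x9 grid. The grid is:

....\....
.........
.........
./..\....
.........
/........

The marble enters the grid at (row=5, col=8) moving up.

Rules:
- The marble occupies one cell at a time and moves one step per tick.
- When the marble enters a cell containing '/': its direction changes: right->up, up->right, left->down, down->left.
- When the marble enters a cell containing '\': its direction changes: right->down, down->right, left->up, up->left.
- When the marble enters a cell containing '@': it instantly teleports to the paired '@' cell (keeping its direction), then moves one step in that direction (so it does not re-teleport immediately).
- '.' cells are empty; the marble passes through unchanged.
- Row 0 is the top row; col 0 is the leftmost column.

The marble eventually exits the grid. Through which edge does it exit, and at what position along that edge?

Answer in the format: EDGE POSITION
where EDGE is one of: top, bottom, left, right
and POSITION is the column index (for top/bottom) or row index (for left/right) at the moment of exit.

Answer: top 8

Derivation:
Step 1: enter (5,8), '.' pass, move up to (4,8)
Step 2: enter (4,8), '.' pass, move up to (3,8)
Step 3: enter (3,8), '.' pass, move up to (2,8)
Step 4: enter (2,8), '.' pass, move up to (1,8)
Step 5: enter (1,8), '.' pass, move up to (0,8)
Step 6: enter (0,8), '.' pass, move up to (-1,8)
Step 7: at (-1,8) — EXIT via top edge, pos 8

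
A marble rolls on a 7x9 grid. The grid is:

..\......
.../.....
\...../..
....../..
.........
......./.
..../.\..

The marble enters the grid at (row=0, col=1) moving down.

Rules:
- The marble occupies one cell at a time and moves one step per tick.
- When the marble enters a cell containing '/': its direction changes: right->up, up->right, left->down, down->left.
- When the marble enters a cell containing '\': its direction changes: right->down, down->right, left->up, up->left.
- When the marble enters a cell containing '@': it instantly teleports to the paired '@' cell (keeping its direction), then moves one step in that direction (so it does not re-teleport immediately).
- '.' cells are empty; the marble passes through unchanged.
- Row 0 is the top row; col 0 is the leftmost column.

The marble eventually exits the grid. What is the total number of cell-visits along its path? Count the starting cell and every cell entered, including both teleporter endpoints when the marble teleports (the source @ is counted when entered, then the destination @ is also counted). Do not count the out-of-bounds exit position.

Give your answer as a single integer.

Answer: 7

Derivation:
Step 1: enter (0,1), '.' pass, move down to (1,1)
Step 2: enter (1,1), '.' pass, move down to (2,1)
Step 3: enter (2,1), '.' pass, move down to (3,1)
Step 4: enter (3,1), '.' pass, move down to (4,1)
Step 5: enter (4,1), '.' pass, move down to (5,1)
Step 6: enter (5,1), '.' pass, move down to (6,1)
Step 7: enter (6,1), '.' pass, move down to (7,1)
Step 8: at (7,1) — EXIT via bottom edge, pos 1
Path length (cell visits): 7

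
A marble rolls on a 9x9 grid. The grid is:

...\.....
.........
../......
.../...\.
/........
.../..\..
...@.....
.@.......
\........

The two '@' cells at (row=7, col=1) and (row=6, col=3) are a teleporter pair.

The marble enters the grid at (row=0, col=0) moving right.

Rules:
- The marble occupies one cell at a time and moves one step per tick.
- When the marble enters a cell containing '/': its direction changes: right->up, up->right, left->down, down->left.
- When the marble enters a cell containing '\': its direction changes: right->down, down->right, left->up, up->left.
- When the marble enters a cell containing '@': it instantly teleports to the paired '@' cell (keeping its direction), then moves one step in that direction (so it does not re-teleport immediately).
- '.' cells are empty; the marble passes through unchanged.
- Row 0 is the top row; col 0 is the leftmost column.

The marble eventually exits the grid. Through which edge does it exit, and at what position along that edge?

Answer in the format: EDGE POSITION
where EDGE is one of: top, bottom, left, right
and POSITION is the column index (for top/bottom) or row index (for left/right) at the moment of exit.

Answer: left 3

Derivation:
Step 1: enter (0,0), '.' pass, move right to (0,1)
Step 2: enter (0,1), '.' pass, move right to (0,2)
Step 3: enter (0,2), '.' pass, move right to (0,3)
Step 4: enter (0,3), '\' deflects right->down, move down to (1,3)
Step 5: enter (1,3), '.' pass, move down to (2,3)
Step 6: enter (2,3), '.' pass, move down to (3,3)
Step 7: enter (3,3), '/' deflects down->left, move left to (3,2)
Step 8: enter (3,2), '.' pass, move left to (3,1)
Step 9: enter (3,1), '.' pass, move left to (3,0)
Step 10: enter (3,0), '.' pass, move left to (3,-1)
Step 11: at (3,-1) — EXIT via left edge, pos 3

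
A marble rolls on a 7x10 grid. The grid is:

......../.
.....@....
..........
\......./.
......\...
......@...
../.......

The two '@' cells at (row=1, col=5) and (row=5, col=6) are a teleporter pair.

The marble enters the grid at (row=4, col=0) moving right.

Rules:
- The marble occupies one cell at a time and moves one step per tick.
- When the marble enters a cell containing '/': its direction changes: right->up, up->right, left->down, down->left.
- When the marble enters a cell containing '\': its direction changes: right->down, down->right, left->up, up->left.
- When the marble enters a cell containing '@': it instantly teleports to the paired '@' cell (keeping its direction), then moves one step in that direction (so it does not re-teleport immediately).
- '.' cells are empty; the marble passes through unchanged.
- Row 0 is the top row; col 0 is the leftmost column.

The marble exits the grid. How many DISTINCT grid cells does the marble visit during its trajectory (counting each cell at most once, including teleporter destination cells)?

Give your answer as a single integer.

Answer: 13

Derivation:
Step 1: enter (4,0), '.' pass, move right to (4,1)
Step 2: enter (4,1), '.' pass, move right to (4,2)
Step 3: enter (4,2), '.' pass, move right to (4,3)
Step 4: enter (4,3), '.' pass, move right to (4,4)
Step 5: enter (4,4), '.' pass, move right to (4,5)
Step 6: enter (4,5), '.' pass, move right to (4,6)
Step 7: enter (4,6), '\' deflects right->down, move down to (5,6)
Step 8: enter (5,6), '@' teleport (5,6)->(1,5), also enter (1,5), move down to (2,5)
Step 9: enter (2,5), '.' pass, move down to (3,5)
Step 10: enter (3,5), '.' pass, move down to (4,5)
Step 11: enter (4,5), '.' pass, move down to (5,5)
Step 12: enter (5,5), '.' pass, move down to (6,5)
Step 13: enter (6,5), '.' pass, move down to (7,5)
Step 14: at (7,5) — EXIT via bottom edge, pos 5
Distinct cells visited: 13 (path length 14)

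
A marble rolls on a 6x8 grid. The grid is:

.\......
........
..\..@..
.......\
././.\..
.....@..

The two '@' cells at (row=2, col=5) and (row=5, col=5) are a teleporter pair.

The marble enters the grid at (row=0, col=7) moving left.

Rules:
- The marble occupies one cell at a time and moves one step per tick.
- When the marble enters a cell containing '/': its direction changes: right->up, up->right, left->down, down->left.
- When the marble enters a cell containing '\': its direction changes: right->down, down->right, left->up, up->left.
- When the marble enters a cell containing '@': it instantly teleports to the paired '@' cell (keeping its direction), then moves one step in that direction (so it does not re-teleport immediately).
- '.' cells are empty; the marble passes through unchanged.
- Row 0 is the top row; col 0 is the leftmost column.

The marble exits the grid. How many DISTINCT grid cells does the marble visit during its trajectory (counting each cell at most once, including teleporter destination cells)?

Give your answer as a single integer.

Answer: 7

Derivation:
Step 1: enter (0,7), '.' pass, move left to (0,6)
Step 2: enter (0,6), '.' pass, move left to (0,5)
Step 3: enter (0,5), '.' pass, move left to (0,4)
Step 4: enter (0,4), '.' pass, move left to (0,3)
Step 5: enter (0,3), '.' pass, move left to (0,2)
Step 6: enter (0,2), '.' pass, move left to (0,1)
Step 7: enter (0,1), '\' deflects left->up, move up to (-1,1)
Step 8: at (-1,1) — EXIT via top edge, pos 1
Distinct cells visited: 7 (path length 7)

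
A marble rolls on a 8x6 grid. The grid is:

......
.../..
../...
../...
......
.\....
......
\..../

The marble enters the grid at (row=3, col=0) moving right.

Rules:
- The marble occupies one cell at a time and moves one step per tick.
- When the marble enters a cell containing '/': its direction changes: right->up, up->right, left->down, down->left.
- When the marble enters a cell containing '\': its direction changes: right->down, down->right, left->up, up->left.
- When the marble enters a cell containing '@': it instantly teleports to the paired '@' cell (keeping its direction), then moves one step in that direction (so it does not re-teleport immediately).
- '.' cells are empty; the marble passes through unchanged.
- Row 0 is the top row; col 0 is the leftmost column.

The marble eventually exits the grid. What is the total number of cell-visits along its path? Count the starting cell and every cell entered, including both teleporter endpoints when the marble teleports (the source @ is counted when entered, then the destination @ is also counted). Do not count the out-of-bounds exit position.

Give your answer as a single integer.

Step 1: enter (3,0), '.' pass, move right to (3,1)
Step 2: enter (3,1), '.' pass, move right to (3,2)
Step 3: enter (3,2), '/' deflects right->up, move up to (2,2)
Step 4: enter (2,2), '/' deflects up->right, move right to (2,3)
Step 5: enter (2,3), '.' pass, move right to (2,4)
Step 6: enter (2,4), '.' pass, move right to (2,5)
Step 7: enter (2,5), '.' pass, move right to (2,6)
Step 8: at (2,6) — EXIT via right edge, pos 2
Path length (cell visits): 7

Answer: 7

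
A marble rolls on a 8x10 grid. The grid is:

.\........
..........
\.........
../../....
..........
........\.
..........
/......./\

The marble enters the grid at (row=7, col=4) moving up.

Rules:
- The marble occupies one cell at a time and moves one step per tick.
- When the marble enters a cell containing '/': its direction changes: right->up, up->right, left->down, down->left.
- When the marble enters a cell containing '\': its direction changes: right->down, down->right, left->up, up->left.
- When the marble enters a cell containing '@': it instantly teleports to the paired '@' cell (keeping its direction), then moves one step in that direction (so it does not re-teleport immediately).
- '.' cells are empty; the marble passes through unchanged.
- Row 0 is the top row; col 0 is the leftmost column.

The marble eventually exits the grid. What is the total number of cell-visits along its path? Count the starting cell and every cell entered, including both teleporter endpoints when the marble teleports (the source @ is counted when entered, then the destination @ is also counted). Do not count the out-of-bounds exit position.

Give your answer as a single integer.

Step 1: enter (7,4), '.' pass, move up to (6,4)
Step 2: enter (6,4), '.' pass, move up to (5,4)
Step 3: enter (5,4), '.' pass, move up to (4,4)
Step 4: enter (4,4), '.' pass, move up to (3,4)
Step 5: enter (3,4), '.' pass, move up to (2,4)
Step 6: enter (2,4), '.' pass, move up to (1,4)
Step 7: enter (1,4), '.' pass, move up to (0,4)
Step 8: enter (0,4), '.' pass, move up to (-1,4)
Step 9: at (-1,4) — EXIT via top edge, pos 4
Path length (cell visits): 8

Answer: 8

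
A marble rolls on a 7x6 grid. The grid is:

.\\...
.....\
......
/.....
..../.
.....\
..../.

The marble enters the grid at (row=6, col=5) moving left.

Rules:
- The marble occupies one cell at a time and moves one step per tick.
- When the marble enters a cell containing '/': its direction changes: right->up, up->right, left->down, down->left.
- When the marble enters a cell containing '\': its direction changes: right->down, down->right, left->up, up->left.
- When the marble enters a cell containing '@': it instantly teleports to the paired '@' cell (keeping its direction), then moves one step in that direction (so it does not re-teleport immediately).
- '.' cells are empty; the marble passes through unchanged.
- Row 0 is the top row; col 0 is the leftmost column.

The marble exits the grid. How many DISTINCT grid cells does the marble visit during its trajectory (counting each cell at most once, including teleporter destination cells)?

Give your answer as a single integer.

Answer: 2

Derivation:
Step 1: enter (6,5), '.' pass, move left to (6,4)
Step 2: enter (6,4), '/' deflects left->down, move down to (7,4)
Step 3: at (7,4) — EXIT via bottom edge, pos 4
Distinct cells visited: 2 (path length 2)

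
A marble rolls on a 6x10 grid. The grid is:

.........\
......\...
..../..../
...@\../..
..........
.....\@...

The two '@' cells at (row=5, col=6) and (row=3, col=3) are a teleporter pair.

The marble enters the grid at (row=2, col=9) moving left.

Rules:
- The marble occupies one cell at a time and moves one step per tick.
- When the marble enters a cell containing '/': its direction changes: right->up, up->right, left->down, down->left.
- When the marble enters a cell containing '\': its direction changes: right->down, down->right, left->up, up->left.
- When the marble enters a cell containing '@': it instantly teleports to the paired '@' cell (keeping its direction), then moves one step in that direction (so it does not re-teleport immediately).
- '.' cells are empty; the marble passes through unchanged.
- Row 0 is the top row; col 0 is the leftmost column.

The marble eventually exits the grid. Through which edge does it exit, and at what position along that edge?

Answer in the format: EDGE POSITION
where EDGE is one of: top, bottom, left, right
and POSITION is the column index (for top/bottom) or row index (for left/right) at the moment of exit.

Step 1: enter (2,9), '/' deflects left->down, move down to (3,9)
Step 2: enter (3,9), '.' pass, move down to (4,9)
Step 3: enter (4,9), '.' pass, move down to (5,9)
Step 4: enter (5,9), '.' pass, move down to (6,9)
Step 5: at (6,9) — EXIT via bottom edge, pos 9

Answer: bottom 9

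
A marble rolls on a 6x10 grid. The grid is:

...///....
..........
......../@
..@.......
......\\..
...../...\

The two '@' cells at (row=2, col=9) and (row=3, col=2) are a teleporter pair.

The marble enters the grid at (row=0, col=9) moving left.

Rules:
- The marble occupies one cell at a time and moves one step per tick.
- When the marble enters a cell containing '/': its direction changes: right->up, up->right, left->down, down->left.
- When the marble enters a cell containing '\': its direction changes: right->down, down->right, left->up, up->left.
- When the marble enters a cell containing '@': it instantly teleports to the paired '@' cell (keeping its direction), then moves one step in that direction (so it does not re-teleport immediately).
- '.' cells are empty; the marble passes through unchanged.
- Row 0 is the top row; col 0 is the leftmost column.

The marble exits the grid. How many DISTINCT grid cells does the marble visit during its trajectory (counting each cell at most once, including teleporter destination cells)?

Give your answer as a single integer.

Answer: 15

Derivation:
Step 1: enter (0,9), '.' pass, move left to (0,8)
Step 2: enter (0,8), '.' pass, move left to (0,7)
Step 3: enter (0,7), '.' pass, move left to (0,6)
Step 4: enter (0,6), '.' pass, move left to (0,5)
Step 5: enter (0,5), '/' deflects left->down, move down to (1,5)
Step 6: enter (1,5), '.' pass, move down to (2,5)
Step 7: enter (2,5), '.' pass, move down to (3,5)
Step 8: enter (3,5), '.' pass, move down to (4,5)
Step 9: enter (4,5), '.' pass, move down to (5,5)
Step 10: enter (5,5), '/' deflects down->left, move left to (5,4)
Step 11: enter (5,4), '.' pass, move left to (5,3)
Step 12: enter (5,3), '.' pass, move left to (5,2)
Step 13: enter (5,2), '.' pass, move left to (5,1)
Step 14: enter (5,1), '.' pass, move left to (5,0)
Step 15: enter (5,0), '.' pass, move left to (5,-1)
Step 16: at (5,-1) — EXIT via left edge, pos 5
Distinct cells visited: 15 (path length 15)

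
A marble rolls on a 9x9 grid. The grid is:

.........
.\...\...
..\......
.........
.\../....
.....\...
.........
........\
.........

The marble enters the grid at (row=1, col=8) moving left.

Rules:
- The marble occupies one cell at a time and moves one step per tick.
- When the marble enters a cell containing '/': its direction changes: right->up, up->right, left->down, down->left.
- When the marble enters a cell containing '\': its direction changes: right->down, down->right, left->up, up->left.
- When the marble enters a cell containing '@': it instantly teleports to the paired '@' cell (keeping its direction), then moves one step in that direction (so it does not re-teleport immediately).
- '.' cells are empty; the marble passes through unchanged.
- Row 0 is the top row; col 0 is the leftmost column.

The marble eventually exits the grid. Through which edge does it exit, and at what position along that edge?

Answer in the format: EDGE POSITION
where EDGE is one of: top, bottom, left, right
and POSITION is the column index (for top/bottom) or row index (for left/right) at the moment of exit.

Answer: top 5

Derivation:
Step 1: enter (1,8), '.' pass, move left to (1,7)
Step 2: enter (1,7), '.' pass, move left to (1,6)
Step 3: enter (1,6), '.' pass, move left to (1,5)
Step 4: enter (1,5), '\' deflects left->up, move up to (0,5)
Step 5: enter (0,5), '.' pass, move up to (-1,5)
Step 6: at (-1,5) — EXIT via top edge, pos 5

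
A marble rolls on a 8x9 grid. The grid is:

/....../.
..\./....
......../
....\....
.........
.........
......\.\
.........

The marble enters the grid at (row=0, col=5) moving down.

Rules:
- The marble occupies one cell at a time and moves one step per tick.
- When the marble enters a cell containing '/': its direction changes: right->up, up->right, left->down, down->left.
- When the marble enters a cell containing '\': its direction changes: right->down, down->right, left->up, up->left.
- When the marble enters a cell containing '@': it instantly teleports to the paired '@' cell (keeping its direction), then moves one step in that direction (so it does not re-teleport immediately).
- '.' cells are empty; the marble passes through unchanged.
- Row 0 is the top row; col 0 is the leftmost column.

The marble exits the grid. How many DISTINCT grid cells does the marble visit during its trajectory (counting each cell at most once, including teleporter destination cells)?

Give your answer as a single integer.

Step 1: enter (0,5), '.' pass, move down to (1,5)
Step 2: enter (1,5), '.' pass, move down to (2,5)
Step 3: enter (2,5), '.' pass, move down to (3,5)
Step 4: enter (3,5), '.' pass, move down to (4,5)
Step 5: enter (4,5), '.' pass, move down to (5,5)
Step 6: enter (5,5), '.' pass, move down to (6,5)
Step 7: enter (6,5), '.' pass, move down to (7,5)
Step 8: enter (7,5), '.' pass, move down to (8,5)
Step 9: at (8,5) — EXIT via bottom edge, pos 5
Distinct cells visited: 8 (path length 8)

Answer: 8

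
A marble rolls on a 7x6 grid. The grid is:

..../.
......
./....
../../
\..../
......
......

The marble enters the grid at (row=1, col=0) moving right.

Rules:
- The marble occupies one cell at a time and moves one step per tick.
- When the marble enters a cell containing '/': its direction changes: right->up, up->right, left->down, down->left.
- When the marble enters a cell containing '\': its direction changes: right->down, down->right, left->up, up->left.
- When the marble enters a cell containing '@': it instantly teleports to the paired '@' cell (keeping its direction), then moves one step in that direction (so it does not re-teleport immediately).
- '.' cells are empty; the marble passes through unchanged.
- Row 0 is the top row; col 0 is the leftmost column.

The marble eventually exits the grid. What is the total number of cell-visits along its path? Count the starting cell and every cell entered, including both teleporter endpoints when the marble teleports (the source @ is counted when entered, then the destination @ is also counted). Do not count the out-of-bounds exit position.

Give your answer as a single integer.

Step 1: enter (1,0), '.' pass, move right to (1,1)
Step 2: enter (1,1), '.' pass, move right to (1,2)
Step 3: enter (1,2), '.' pass, move right to (1,3)
Step 4: enter (1,3), '.' pass, move right to (1,4)
Step 5: enter (1,4), '.' pass, move right to (1,5)
Step 6: enter (1,5), '.' pass, move right to (1,6)
Step 7: at (1,6) — EXIT via right edge, pos 1
Path length (cell visits): 6

Answer: 6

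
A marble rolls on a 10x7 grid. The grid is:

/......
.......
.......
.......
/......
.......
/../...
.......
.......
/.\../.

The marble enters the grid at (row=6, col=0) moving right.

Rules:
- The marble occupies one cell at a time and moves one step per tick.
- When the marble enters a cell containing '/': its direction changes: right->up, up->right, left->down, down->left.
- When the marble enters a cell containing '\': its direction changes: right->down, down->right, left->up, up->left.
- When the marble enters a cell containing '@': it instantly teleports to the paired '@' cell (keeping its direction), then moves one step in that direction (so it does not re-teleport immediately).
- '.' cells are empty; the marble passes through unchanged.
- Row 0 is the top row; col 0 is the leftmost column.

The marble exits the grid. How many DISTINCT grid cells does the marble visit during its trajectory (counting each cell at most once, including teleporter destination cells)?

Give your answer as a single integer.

Step 1: enter (6,0), '/' deflects right->up, move up to (5,0)
Step 2: enter (5,0), '.' pass, move up to (4,0)
Step 3: enter (4,0), '/' deflects up->right, move right to (4,1)
Step 4: enter (4,1), '.' pass, move right to (4,2)
Step 5: enter (4,2), '.' pass, move right to (4,3)
Step 6: enter (4,3), '.' pass, move right to (4,4)
Step 7: enter (4,4), '.' pass, move right to (4,5)
Step 8: enter (4,5), '.' pass, move right to (4,6)
Step 9: enter (4,6), '.' pass, move right to (4,7)
Step 10: at (4,7) — EXIT via right edge, pos 4
Distinct cells visited: 9 (path length 9)

Answer: 9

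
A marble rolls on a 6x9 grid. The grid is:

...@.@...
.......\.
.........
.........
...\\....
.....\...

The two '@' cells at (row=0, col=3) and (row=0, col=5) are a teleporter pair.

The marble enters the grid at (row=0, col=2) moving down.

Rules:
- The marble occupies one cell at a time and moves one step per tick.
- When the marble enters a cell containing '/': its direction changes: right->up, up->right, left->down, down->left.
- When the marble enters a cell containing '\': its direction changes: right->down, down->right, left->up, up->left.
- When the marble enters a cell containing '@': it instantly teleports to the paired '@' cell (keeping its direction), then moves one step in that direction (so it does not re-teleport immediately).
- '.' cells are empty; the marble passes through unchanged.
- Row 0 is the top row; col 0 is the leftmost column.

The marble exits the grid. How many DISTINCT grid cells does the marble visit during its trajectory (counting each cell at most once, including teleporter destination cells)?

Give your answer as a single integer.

Answer: 6

Derivation:
Step 1: enter (0,2), '.' pass, move down to (1,2)
Step 2: enter (1,2), '.' pass, move down to (2,2)
Step 3: enter (2,2), '.' pass, move down to (3,2)
Step 4: enter (3,2), '.' pass, move down to (4,2)
Step 5: enter (4,2), '.' pass, move down to (5,2)
Step 6: enter (5,2), '.' pass, move down to (6,2)
Step 7: at (6,2) — EXIT via bottom edge, pos 2
Distinct cells visited: 6 (path length 6)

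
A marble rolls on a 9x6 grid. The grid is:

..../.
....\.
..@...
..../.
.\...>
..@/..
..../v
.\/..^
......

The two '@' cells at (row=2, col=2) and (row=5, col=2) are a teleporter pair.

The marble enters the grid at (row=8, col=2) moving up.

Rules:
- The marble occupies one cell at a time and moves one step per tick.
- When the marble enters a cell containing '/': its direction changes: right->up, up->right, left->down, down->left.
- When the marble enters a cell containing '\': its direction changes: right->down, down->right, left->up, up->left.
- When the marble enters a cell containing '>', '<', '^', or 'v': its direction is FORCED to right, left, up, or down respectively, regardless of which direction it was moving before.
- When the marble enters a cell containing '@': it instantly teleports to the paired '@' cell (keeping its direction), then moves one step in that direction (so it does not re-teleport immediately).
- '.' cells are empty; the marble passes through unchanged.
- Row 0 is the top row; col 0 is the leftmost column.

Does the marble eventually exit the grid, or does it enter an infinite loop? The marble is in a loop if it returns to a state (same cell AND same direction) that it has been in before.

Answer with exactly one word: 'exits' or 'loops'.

Step 1: enter (8,2), '.' pass, move up to (7,2)
Step 2: enter (7,2), '/' deflects up->right, move right to (7,3)
Step 3: enter (7,3), '.' pass, move right to (7,4)
Step 4: enter (7,4), '.' pass, move right to (7,5)
Step 5: enter (7,5), '^' forces right->up, move up to (6,5)
Step 6: enter (6,5), 'v' forces up->down, move down to (7,5)
Step 7: enter (7,5), '^' forces down->up, move up to (6,5)
Step 8: at (6,5) dir=up — LOOP DETECTED (seen before)

Answer: loops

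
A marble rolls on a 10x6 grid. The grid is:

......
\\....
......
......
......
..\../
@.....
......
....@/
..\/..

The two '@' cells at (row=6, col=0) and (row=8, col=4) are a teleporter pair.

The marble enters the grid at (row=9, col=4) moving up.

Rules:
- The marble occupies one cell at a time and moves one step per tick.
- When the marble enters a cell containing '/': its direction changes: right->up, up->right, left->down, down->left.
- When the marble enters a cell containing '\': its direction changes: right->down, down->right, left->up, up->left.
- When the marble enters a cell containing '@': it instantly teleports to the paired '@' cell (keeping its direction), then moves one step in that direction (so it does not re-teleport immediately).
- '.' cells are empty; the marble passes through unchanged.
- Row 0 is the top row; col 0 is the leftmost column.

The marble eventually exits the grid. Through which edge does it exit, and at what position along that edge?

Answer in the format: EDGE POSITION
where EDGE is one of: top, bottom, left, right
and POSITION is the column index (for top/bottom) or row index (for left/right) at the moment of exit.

Step 1: enter (9,4), '.' pass, move up to (8,4)
Step 2: enter (8,4), '@' teleport (8,4)->(6,0), also enter (6,0), move up to (5,0)
Step 3: enter (5,0), '.' pass, move up to (4,0)
Step 4: enter (4,0), '.' pass, move up to (3,0)
Step 5: enter (3,0), '.' pass, move up to (2,0)
Step 6: enter (2,0), '.' pass, move up to (1,0)
Step 7: enter (1,0), '\' deflects up->left, move left to (1,-1)
Step 8: at (1,-1) — EXIT via left edge, pos 1

Answer: left 1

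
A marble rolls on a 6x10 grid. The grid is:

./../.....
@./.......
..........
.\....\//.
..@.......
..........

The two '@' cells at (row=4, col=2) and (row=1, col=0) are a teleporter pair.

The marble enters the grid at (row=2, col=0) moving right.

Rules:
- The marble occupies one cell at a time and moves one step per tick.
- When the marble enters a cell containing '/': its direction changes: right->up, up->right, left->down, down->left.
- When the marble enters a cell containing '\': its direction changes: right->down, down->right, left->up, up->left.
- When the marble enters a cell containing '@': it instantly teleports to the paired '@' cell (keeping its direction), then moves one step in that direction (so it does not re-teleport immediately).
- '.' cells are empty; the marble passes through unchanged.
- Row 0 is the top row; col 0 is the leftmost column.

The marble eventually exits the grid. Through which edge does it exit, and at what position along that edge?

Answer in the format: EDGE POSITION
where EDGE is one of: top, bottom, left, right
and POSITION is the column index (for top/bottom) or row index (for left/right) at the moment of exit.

Answer: right 2

Derivation:
Step 1: enter (2,0), '.' pass, move right to (2,1)
Step 2: enter (2,1), '.' pass, move right to (2,2)
Step 3: enter (2,2), '.' pass, move right to (2,3)
Step 4: enter (2,3), '.' pass, move right to (2,4)
Step 5: enter (2,4), '.' pass, move right to (2,5)
Step 6: enter (2,5), '.' pass, move right to (2,6)
Step 7: enter (2,6), '.' pass, move right to (2,7)
Step 8: enter (2,7), '.' pass, move right to (2,8)
Step 9: enter (2,8), '.' pass, move right to (2,9)
Step 10: enter (2,9), '.' pass, move right to (2,10)
Step 11: at (2,10) — EXIT via right edge, pos 2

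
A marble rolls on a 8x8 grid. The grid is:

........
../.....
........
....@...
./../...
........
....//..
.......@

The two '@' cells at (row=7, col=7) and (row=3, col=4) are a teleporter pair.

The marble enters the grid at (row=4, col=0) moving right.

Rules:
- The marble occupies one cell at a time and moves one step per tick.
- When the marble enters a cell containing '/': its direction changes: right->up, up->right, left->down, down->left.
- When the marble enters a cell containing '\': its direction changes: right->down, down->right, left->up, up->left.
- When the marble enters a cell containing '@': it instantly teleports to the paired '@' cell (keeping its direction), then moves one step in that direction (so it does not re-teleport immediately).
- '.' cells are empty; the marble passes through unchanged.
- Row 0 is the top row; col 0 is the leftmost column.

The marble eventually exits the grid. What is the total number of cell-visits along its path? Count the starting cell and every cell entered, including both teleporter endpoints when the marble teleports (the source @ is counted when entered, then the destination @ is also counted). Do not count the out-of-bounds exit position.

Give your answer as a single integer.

Answer: 6

Derivation:
Step 1: enter (4,0), '.' pass, move right to (4,1)
Step 2: enter (4,1), '/' deflects right->up, move up to (3,1)
Step 3: enter (3,1), '.' pass, move up to (2,1)
Step 4: enter (2,1), '.' pass, move up to (1,1)
Step 5: enter (1,1), '.' pass, move up to (0,1)
Step 6: enter (0,1), '.' pass, move up to (-1,1)
Step 7: at (-1,1) — EXIT via top edge, pos 1
Path length (cell visits): 6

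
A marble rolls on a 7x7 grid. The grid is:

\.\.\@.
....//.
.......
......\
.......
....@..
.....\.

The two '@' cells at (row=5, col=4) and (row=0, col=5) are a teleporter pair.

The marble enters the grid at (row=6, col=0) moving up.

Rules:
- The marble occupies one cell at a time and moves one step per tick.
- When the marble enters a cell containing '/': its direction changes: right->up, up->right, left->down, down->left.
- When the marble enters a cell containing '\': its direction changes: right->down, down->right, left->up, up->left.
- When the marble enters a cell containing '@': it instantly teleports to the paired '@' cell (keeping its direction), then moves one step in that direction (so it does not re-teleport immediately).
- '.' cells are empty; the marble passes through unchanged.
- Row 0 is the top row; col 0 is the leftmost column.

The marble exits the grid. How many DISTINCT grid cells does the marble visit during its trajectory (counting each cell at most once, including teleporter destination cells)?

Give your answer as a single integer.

Step 1: enter (6,0), '.' pass, move up to (5,0)
Step 2: enter (5,0), '.' pass, move up to (4,0)
Step 3: enter (4,0), '.' pass, move up to (3,0)
Step 4: enter (3,0), '.' pass, move up to (2,0)
Step 5: enter (2,0), '.' pass, move up to (1,0)
Step 6: enter (1,0), '.' pass, move up to (0,0)
Step 7: enter (0,0), '\' deflects up->left, move left to (0,-1)
Step 8: at (0,-1) — EXIT via left edge, pos 0
Distinct cells visited: 7 (path length 7)

Answer: 7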